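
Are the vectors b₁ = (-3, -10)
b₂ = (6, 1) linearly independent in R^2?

Place the vectors as rows of a 2×2 matrix and reduce to echelon form.
The reduction yields 2 nonzero rows, so the rank is 2.
Since rank = 2 (the number of vectors), the set is linearly independent.

linearly independent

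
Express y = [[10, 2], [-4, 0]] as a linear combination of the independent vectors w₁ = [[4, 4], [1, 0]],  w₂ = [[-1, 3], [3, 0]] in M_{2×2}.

y = 2w₁ - 2w₂

Identify each element with its coordinate vector in ℝ⁴ via {E₁₁, E₁₂, E₂₁, E₂₂}.
Set up the augmented matrix [w₁ | w₂ | y] and row-reduce.
Back-substitution yields (a₁, a₂) = (2, -2).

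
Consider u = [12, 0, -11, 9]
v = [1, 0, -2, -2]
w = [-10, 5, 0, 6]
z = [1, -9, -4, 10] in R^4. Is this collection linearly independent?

Place the vectors as rows of a 4×4 matrix and reduce to echelon form.
The reduction yields 4 nonzero rows, so the rank is 4.
Since rank = 4 (the number of vectors), the set is linearly independent.

linearly independent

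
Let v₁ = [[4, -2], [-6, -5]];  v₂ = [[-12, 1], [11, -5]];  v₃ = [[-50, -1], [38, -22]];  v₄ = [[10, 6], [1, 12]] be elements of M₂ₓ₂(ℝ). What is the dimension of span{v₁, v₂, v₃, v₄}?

3

Pass to coordinate vectors with respect to the basis {E₁₁, E₁₂, E₂₁, E₂₂}.
Form the matrix with v₁, v₂, v₃, v₄ as columns and reduce.
The echelon form has 3 nonzero rows, so the rank is 3.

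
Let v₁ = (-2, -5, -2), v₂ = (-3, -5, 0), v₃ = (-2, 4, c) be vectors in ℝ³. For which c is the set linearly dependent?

Dependence holds iff the 3×3 matrix [v₁ v₂ v₃] is singular.
The determinant works out to 44 - 5*c.
Setting this to zero gives c = 44/5.

c = 44/5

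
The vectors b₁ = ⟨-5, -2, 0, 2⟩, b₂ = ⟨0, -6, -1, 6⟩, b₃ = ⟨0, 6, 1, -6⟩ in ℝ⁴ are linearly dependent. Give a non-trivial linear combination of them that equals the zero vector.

b₂ + b₃ = 0

Solve the homogeneous system with b₁, b₂, b₃ as columns by row-reducing the coefficient matrix.
A generator of the null space is (0, 1, 1).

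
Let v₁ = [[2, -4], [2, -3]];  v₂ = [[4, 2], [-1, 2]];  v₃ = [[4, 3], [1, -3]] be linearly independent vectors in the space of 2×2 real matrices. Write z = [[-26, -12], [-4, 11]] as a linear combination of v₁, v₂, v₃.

z = -v₁ - 2v₂ - 4v₃

Take coordinate vectors relative to {E₁₁, E₁₂, E₂₁, E₂₂}.
Write z = a₁v₁ + … + a₃v₃ and equate components.
The system has the unique solution (a₁, a₂, a₃) = (-1, -2, -4).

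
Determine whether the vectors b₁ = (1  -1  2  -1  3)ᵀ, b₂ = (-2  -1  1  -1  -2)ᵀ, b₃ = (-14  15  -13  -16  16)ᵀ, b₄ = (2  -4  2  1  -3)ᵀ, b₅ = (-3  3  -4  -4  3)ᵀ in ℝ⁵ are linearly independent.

linearly dependent

The matrix [b₁|b₂|b₃|b₄|b₅] has determinant 0.
A zero determinant means the columns are linearly dependent.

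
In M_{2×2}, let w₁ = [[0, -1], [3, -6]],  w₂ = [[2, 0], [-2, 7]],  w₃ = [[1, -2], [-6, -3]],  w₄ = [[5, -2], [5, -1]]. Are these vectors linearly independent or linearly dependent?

Take coordinates with respect to the standard basis {E₁₁, E₁₂, E₂₁, E₂₂}.
Form the 4×4 matrix with these as columns; its determinant is 99.
A nonzero determinant means the columns are linearly independent.

linearly independent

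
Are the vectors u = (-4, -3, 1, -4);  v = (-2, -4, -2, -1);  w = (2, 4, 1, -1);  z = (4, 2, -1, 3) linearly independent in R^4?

Form the 4×4 matrix with these as columns; its determinant is 34.
A nonzero determinant means the columns are linearly independent.

linearly independent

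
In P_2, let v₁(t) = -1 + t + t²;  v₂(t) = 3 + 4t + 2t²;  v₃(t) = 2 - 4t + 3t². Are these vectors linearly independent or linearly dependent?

Write each element as a coordinate vector in ℝ³ using {1, t, t²}.
Row-reduce the matrix whose columns are v₁, v₂, v₃.
The reduction yields 3 nonzero rows, so the rank is 3.
Since rank = 3 (the number of vectors), the set is linearly independent.

linearly independent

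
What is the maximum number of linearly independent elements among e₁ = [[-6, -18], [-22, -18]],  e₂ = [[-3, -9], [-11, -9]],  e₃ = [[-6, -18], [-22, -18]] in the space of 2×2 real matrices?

1

Represent each element by its coordinate vector in ℝ⁴.
Put the 4×3 matrix [e₁|e₂|e₃] into echelon form.
There is 1 pivot column, so rank = 1.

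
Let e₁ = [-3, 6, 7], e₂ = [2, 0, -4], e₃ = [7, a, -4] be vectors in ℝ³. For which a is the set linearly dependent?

a = 60

Place the vectors as rows of a 3×3 matrix; dependence ⇔ determinant zero.
The determinant works out to 2*a - 120.
This vanishes exactly when a = 60.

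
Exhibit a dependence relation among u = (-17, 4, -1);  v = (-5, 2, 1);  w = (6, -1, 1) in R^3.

u - v + 2w = 0

Set up α₁u + … + α₃w = 0 and solve the homogeneous system.
A generator of the null space is (1, -1, 2).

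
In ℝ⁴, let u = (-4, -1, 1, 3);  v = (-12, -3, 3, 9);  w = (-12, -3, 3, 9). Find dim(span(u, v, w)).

1

Apply Gaussian elimination to the matrix whose rows are u, v, w.
The echelon form has 1 nonzero row, so the rank is 1.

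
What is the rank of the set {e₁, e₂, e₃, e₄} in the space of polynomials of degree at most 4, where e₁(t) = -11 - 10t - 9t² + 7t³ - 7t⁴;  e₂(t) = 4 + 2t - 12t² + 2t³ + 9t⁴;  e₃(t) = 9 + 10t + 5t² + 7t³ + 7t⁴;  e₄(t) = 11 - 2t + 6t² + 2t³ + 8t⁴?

4

Represent each element by its coordinate vector in ℝ⁵.
Form the matrix with e₁, e₂, e₃, e₄ as columns and reduce.
The echelon form has 4 nonzero rows, so the rank is 4.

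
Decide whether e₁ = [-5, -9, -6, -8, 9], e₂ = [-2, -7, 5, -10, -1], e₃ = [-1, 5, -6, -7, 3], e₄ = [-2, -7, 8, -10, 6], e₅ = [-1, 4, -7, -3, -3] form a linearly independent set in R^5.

Form the 5×5 matrix with these as columns; its determinant is -6909.
A nonzero determinant means the columns are linearly independent.

linearly independent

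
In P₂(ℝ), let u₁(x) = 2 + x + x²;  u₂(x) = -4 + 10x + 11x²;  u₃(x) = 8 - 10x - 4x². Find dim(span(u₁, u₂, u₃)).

Represent each element by its coordinate vector in ℝ³.
Put the 3×3 matrix [u₁|u₂|u₃] into echelon form.
The echelon form has 3 nonzero rows, so the rank is 3.

3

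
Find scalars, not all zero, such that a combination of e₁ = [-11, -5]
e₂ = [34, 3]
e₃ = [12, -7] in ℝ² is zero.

Solve the homogeneous system with e₁, e₂, e₃ as columns by row-reducing the coefficient matrix.
The free variable yields coefficients (2, 1, -1) (any nonzero multiple also works).

2e₁ + e₂ - e₃ = 0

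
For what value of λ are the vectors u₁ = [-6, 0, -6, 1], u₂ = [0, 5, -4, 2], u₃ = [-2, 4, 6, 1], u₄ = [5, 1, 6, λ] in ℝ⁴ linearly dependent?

λ = -7/12

Dependence holds iff the 4×4 matrix [u₁ u₂ u₃ u₄] is singular.
Cofactor expansion gives det = -336*λ - 196.
This vanishes exactly when λ = -7/12.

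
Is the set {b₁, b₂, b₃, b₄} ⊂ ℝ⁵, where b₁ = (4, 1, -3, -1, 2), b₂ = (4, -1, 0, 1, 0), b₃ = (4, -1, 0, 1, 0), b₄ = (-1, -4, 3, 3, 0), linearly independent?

linearly dependent

Two of the vectors are equal, giving an immediate dependence.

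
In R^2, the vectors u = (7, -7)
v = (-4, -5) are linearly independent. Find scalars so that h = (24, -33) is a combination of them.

h = 4u + v

Since u, v are independent, the coefficients expressing h are uniquely determined by a linear system.
Back-substitution yields (c₁, c₂) = (4, 1).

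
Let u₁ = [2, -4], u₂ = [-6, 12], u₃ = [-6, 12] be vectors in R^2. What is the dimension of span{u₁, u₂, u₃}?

Apply Gaussian elimination to the matrix whose rows are u₁, u₂, u₃.
There is 1 pivot column, so rank = 1.
(With 3 elements in a 2-dimensional space the rank is at most 2.)

dim = 1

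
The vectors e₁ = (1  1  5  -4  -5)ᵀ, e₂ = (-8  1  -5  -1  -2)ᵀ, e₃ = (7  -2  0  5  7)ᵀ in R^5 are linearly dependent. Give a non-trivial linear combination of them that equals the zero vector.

Solve the homogeneous system with e₁, e₂, e₃ as columns by row-reducing the coefficient matrix.
A generator of the null space is (1, 1, 1).

e₁ + e₂ + e₃ = 0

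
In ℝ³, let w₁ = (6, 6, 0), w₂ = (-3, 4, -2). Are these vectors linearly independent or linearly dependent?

Place the vectors as rows of a 2×3 matrix and reduce to echelon form.
The reduction yields 2 nonzero rows, so the rank is 2.
Since rank = 2 (the number of vectors), the set is linearly independent.

linearly independent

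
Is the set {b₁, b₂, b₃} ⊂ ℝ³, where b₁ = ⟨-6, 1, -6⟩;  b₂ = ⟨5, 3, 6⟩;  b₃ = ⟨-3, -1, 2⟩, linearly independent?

linearly independent

Place the vectors as rows of a 3×3 matrix and reduce to echelon form.
The reduction yields 3 nonzero rows, so the rank is 3.
Since rank = 3 (the number of vectors), the set is linearly independent.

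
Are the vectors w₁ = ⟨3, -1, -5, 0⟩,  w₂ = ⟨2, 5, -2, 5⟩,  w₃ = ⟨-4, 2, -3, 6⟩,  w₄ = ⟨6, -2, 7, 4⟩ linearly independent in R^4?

linearly independent

Row-reduce the matrix whose columns are w₁, w₂, w₃, w₄.
The reduction yields 4 nonzero rows, so the rank is 4.
Since rank = 4 (the number of vectors), the set is linearly independent.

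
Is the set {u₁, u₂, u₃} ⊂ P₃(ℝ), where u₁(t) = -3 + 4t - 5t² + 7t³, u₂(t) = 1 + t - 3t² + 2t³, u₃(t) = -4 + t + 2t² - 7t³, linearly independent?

linearly independent

Write each element as a coordinate vector in ℝ⁴ using {1, t, …, t³}.
Row-reduce the matrix whose columns are u₁, u₂, u₃.
The reduction yields 3 nonzero rows, so the rank is 3.
Since rank = 3 (the number of vectors), the set is linearly independent.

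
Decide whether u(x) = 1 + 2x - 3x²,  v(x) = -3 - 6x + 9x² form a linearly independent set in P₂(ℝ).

Write each element as a coordinate vector in ℝ³ using {1, x, x²}.
Place the vectors as rows of a 2×3 matrix and reduce to echelon form.
The reduction yields 1 nonzero row, so the rank is 1.
Since rank 1 < 2, the set is linearly dependent.
Indeed 3u + v = 0.

linearly dependent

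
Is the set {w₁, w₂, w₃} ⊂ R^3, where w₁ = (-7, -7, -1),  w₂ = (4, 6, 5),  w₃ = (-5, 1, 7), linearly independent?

Place the vectors as rows of a 3×3 matrix and reduce to echelon form.
The reduction yields 3 nonzero rows, so the rank is 3.
Since rank = 3 (the number of vectors), the set is linearly independent.

linearly independent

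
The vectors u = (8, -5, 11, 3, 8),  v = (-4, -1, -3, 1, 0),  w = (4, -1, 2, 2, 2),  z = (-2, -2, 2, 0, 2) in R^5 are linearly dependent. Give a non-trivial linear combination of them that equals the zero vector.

u + v - 2w - 2z = 0

Solve the homogeneous system with u, v, w, z as columns by row-reducing the coefficient matrix.
One solution (up to scaling) is (1, 1, -2, -2).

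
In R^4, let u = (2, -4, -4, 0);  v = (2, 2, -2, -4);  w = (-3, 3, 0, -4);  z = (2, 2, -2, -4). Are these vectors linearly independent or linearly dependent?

Two of the vectors are equal, giving an immediate dependence.

linearly dependent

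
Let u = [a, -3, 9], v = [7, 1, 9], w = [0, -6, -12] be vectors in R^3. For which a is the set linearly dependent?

Place the vectors as rows of a 3×3 matrix; dependence ⇔ determinant zero.
The determinant works out to 42*a - 630.
Solving 42*a - 630 = 0 yields a = 15.

a = 15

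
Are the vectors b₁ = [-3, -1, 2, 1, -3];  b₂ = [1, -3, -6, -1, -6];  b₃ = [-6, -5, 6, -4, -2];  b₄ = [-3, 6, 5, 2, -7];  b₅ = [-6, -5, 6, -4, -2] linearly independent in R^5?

Two of the vectors are equal, giving an immediate dependence.

linearly dependent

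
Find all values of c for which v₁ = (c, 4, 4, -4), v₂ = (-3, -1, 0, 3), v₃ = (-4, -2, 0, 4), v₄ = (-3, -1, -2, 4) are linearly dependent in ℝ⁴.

c = 2

Dependence holds iff the 4×4 matrix [v₁ v₂ v₃ v₄] is singular.
Expanding, det = 4*c - 8.
Solving 4*c - 8 = 0 yields c = 2.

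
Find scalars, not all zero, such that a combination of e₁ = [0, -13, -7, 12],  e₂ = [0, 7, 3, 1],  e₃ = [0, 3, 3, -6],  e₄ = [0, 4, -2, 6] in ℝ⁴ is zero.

Write the vectors as columns of a matrix and find a nonzero vector in its null space.
The free variable yields coefficients (1, 0, 3, 1) (any nonzero multiple also works).

e₁ + 3e₃ + e₄ = 0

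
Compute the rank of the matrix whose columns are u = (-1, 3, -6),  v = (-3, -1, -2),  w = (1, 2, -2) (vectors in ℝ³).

Put the 3×3 matrix [u|v|w] into echelon form.
Reduction leaves 2 leading entries, giving rank 2.

rank 2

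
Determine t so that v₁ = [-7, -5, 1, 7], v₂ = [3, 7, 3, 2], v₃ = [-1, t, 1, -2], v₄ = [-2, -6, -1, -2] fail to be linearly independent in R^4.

Place the vectors as rows of a 4×4 matrix; dependence ⇔ determinant zero.
The determinant works out to -51*t - 255.
Setting this to zero gives t = -5.

t = -5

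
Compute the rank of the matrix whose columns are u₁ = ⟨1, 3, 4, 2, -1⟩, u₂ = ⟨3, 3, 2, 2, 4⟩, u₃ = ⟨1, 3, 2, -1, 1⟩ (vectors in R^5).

Row-reduce the 3×5 matrix with these as rows.
There are 3 pivot columns, so rank = 3.

rank 3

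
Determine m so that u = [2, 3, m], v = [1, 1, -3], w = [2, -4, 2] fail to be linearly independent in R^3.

The vectors are dependent exactly when the determinant of the matrix with rows u, v, w vanishes.
Cofactor expansion gives det = -6*m - 44.
Setting this to zero gives m = -22/3.

m = -22/3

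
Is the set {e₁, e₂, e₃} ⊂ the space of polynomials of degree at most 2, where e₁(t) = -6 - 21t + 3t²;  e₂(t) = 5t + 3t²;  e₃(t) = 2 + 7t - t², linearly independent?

linearly dependent

Write each element as a coordinate vector in ℝ³ using {1, t, t²}.
Row-reduce the matrix whose columns are e₁, e₂, e₃.
The reduction yields 2 nonzero rows, so the rank is 2.
Since rank 2 < 3, the set is linearly dependent.
Indeed e₁ + 3e₃ = 0.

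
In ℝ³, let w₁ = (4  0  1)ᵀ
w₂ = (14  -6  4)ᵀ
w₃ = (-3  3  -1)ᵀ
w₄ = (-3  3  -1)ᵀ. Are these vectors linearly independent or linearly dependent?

linearly dependent

There are 4 vectors in a 3-dimensional space, so they cannot be linearly independent.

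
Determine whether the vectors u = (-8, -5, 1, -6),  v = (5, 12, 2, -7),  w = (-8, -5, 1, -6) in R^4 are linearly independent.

linearly dependent

Two of the vectors are equal, giving an immediate dependence.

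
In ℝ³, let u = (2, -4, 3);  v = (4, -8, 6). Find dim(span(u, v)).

Apply Gaussian elimination to the matrix whose rows are u, v.
Reduction leaves 1 leading entry, giving rank 1.

dim = 1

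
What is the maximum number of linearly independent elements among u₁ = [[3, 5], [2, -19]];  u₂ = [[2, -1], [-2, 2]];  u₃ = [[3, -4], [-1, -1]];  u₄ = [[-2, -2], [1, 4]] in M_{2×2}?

Use coordinates relative to {E₁₁, E₁₂, E₂₁, E₂₂}.
Form the matrix with u₁, u₂, u₃, u₄ as columns and reduce.
There are 3 pivot columns, so rank = 3.

3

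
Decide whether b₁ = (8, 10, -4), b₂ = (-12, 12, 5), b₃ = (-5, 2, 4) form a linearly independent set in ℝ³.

Form the 3×3 matrix with these as columns; its determinant is 390.
A nonzero determinant means the columns are linearly independent.

linearly independent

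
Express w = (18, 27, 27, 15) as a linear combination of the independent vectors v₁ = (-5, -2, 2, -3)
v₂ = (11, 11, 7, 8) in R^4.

w = 3v₁ + 3v₂

Solve the system with v₁, v₂ as columns and w as the right-hand side.
Row-reducing the augmented matrix gives the unique coefficients (α₁, α₂) = (3, 3).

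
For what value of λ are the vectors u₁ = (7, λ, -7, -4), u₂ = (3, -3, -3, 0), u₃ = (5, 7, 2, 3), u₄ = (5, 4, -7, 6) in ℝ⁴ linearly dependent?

The set is linearly dependent precisely when det[u₁; u₂; u₃; u₄] = 0.
The determinant works out to -144*λ - 2052.
Solving -144*λ - 2052 = 0 yields λ = -57/4.

λ = -57/4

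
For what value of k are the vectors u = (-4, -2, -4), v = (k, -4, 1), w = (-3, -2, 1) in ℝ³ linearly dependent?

k = -31/5

Place the vectors as rows of a 3×3 matrix; dependence ⇔ determinant zero.
Expanding, det = 10*k + 62.
Setting this to zero gives k = -31/5.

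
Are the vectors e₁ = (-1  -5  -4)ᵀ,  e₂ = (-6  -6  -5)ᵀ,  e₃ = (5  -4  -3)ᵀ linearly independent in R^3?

linearly independent

Place the vectors as rows of a 3×3 matrix and reduce to echelon form.
The reduction yields 3 nonzero rows, so the rank is 3.
Since rank = 3 (the number of vectors), the set is linearly independent.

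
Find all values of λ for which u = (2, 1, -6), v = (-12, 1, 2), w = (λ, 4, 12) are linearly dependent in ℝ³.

λ = -55

The vectors are dependent exactly when the determinant of the matrix with rows u, v, w vanishes.
The determinant works out to 8*λ + 440.
This vanishes exactly when λ = -55.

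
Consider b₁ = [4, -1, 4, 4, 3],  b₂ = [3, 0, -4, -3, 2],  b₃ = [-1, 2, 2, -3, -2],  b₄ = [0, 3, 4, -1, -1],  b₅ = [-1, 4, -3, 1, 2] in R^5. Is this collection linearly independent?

Row-reduce the matrix whose columns are b₁, b₂, b₃, b₄, b₅.
The reduction yields 5 nonzero rows, so the rank is 5.
Since rank = 5 (the number of vectors), the set is linearly independent.

linearly independent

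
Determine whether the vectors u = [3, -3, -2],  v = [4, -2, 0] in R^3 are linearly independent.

Place the vectors as rows of a 2×3 matrix and reduce to echelon form.
The reduction yields 2 nonzero rows, so the rank is 2.
Since rank = 2 (the number of vectors), the set is linearly independent.

linearly independent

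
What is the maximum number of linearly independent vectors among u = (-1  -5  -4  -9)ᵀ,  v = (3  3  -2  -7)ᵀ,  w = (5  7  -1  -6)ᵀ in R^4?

Row-reduce the 3×4 matrix with these as rows.
Exactly 2 pivots survive; hence the rank is 2.

2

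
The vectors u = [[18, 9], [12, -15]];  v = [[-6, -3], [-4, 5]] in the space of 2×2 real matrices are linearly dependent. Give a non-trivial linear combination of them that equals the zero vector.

Take coordinates with respect to {E₁₁, E₁₂, E₂₁, E₂₂}.
Row-reduce the matrix with u, v as columns; the null space gives the coefficients.
The free variable yields coefficients (1, 3) (any nonzero multiple also works).

u + 3v = 0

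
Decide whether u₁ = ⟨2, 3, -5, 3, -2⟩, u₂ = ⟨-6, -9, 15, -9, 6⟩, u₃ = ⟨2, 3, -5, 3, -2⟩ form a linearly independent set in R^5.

Row-reduce the matrix whose columns are u₁, u₂, u₃.
The reduction yields 1 nonzero row, so the rank is 1.
Since rank 1 < 3, the set is linearly dependent.
Indeed 3u₁ + u₂ = 0.

linearly dependent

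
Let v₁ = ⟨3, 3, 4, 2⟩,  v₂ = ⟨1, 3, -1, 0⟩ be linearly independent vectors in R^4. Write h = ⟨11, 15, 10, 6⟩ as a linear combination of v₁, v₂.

h = 3v₁ + 2v₂

Set up the augmented matrix [v₁ | v₂ | h] and row-reduce.
Row-reducing the augmented matrix gives the unique coefficients (c₁, c₂) = (3, 2).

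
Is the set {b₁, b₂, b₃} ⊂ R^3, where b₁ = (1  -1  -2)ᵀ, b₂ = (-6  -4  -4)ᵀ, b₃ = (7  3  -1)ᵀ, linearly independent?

The matrix [b₁|b₂|b₃] has determinant 30.
A nonzero determinant means the columns are linearly independent.

linearly independent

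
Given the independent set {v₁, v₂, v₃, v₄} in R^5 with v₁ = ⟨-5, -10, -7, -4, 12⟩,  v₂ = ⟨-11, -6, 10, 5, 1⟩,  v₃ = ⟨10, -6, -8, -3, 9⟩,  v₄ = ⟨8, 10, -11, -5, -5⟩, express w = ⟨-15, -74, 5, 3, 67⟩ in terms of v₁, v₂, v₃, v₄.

w = 2v₁ + v₂ + 3v₃ - 3v₄

Set up the augmented matrix [v₁ | v₂ | v₃ | v₄ | w] and row-reduce.
Row-reducing the augmented matrix gives the unique coefficients (α₁, …, α₄) = (2, 1, 3, -3).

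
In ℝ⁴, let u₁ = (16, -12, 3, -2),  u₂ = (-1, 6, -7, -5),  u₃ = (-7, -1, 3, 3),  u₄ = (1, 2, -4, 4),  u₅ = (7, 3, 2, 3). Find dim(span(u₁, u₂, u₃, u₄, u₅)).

Put the 4×5 matrix [u₁|u₂|u₃|u₄|u₅] into echelon form.
Reduction leaves 4 leading entries, giving rank 4.
(With 5 elements in a 4-dimensional space the rank is at most 4.)

4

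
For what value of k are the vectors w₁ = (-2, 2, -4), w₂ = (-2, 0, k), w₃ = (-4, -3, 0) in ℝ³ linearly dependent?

The vectors are dependent exactly when the determinant of the matrix with rows w₁, w₂, w₃ vanishes.
Cofactor expansion gives det = -14*k - 24.
Solving -14*k - 24 = 0 yields k = -12/7.

k = -12/7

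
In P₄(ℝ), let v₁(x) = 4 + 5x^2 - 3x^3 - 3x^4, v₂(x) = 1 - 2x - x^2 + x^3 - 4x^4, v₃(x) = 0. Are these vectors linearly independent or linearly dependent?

linearly dependent

Take coordinates with respect to the standard basis {1, x, …, x^4}.
One of the vectors is the zero vector, so the set is linearly dependent.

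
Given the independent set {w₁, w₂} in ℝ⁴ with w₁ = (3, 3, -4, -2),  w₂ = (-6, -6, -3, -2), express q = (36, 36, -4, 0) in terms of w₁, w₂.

q = 4w₁ - 4w₂

Since w₁, w₂ are independent, the coefficients expressing q are uniquely determined by a linear system.
Back-substitution yields (a₁, a₂) = (4, -4).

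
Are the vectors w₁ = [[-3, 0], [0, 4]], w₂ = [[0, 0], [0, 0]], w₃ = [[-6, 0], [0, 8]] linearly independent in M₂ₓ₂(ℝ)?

linearly dependent

Take coordinates with respect to the standard basis {E₁₁, E₁₂, E₂₁, E₂₂}.
One of the vectors is the zero vector, so the set is linearly dependent.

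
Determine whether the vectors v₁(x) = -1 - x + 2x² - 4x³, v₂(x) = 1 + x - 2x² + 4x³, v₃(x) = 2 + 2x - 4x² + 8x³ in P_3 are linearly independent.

linearly dependent

Take coordinates with respect to the standard basis {1, x, …, x³}.
One vector is a scalar multiple of another, so the set is dependent.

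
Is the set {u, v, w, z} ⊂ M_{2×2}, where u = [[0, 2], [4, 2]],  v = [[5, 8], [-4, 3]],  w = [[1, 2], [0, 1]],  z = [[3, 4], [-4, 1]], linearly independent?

Write each element as a coordinate vector in ℝ⁴ using {E₁₁, E₁₂, E₂₁, E₂₂}.
Place the vectors as rows of a 4×4 matrix and reduce to echelon form.
The reduction yields 2 nonzero rows, so the rank is 2.
Since rank 2 < 4, the set is linearly dependent.
Indeed u + v - 5w = 0.

linearly dependent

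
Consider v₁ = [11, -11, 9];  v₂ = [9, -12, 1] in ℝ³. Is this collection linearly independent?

linearly independent

Row-reduce the matrix whose columns are v₁, v₂.
The reduction yields 2 nonzero rows, so the rank is 2.
Since rank = 2 (the number of vectors), the set is linearly independent.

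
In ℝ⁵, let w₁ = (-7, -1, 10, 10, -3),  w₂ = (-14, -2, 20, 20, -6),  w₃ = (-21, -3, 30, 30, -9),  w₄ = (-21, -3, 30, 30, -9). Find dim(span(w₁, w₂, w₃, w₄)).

dim = 1

Apply Gaussian elimination to the matrix whose rows are w₁, w₂, w₃, w₄.
The echelon form has 1 nonzero row, so the rank is 1.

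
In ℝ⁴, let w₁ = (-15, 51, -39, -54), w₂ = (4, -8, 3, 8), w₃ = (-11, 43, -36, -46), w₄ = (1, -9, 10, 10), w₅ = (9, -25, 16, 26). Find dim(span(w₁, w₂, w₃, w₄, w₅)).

Row-reduce the 5×4 matrix with these as rows.
There are 2 pivot columns, so rank = 2.
(With 5 elements in a 4-dimensional space the rank is at most 4.)

dim = 2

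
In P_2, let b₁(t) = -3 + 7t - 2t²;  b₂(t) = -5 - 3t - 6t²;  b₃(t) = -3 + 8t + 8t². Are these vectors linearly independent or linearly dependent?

Take coordinates with respect to the standard basis {1, t, t²}.
Form the 3×3 matrix with these as columns; its determinant is 432.
A nonzero determinant means the columns are linearly independent.

linearly independent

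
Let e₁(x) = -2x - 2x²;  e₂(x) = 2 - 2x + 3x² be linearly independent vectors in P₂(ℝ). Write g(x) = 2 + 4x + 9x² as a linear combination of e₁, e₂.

Take coordinate vectors relative to {1, x, x²}.
Solve the system with e₁, e₂ as columns and g as the right-hand side.
Back-substitution yields (a₁, a₂) = (-3, 1).

g = -3e₁ + e₂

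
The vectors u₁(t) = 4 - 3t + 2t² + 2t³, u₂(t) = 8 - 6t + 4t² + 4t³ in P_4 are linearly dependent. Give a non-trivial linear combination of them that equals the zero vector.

2u₁ - u₂ = 0

Pass to coordinate vectors relative to the basis {1, t, …, t⁴}.
Row-reduce the matrix with u₁, u₂ as columns; the null space gives the coefficients.
The free variable yields coefficients (2, -1) (any nonzero multiple also works).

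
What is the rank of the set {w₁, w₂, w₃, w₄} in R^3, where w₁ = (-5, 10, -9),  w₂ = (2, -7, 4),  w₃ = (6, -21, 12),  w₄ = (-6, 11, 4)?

3

Row-reduce the 4×3 matrix with these as rows.
There are 3 pivot columns, so rank = 3.
(With 4 elements in a 3-dimensional space the rank is at most 3.)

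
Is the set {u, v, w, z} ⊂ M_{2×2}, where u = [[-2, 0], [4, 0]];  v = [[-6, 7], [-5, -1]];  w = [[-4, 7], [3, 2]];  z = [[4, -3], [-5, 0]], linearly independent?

linearly independent

Write each element as a coordinate vector in ℝ⁴ using {E₁₁, E₁₂, E₂₁, E₂₂}.
Form the 4×4 matrix with these as columns; its determinant is -108.
A nonzero determinant means the columns are linearly independent.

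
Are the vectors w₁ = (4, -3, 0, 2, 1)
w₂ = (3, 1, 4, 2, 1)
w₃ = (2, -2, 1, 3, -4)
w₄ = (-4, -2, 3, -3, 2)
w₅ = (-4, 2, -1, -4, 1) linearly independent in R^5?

Row-reduce the matrix whose columns are w₁, w₂, w₃, w₄, w₅.
The reduction yields 5 nonzero rows, so the rank is 5.
Since rank = 5 (the number of vectors), the set is linearly independent.

linearly independent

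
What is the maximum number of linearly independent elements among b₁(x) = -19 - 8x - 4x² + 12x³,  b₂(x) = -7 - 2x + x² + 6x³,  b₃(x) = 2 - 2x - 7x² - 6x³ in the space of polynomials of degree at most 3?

2

Represent each element by its coordinate vector in ℝ⁴.
Apply Gaussian elimination to the matrix whose rows are b₁, b₂, b₃.
There are 2 pivot columns, so rank = 2.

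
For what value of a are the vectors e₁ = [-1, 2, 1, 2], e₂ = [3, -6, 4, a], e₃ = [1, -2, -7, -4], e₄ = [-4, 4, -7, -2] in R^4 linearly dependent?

Place the vectors as rows of a 4×4 matrix; dependence ⇔ determinant zero.
The determinant works out to 24*a + 88.
Setting this to zero gives a = -11/3.

a = -11/3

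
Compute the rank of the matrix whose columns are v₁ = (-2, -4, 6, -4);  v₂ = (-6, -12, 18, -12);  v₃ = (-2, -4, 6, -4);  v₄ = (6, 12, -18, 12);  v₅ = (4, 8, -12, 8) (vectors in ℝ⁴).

Put the 4×5 matrix [v₁|v₂|v₃|v₄|v₅] into echelon form.
There is 1 pivot column, so rank = 1.
(With 5 elements in a 4-dimensional space the rank is at most 4.)

rank 1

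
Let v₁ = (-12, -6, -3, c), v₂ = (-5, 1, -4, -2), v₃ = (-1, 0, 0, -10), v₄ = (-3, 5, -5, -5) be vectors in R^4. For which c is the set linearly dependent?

c = -21

The vectors are dependent exactly when the determinant of the matrix with rows v₁, v₂, v₃, v₄ vanishes.
The determinant works out to -15*c - 315.
Setting this to zero gives c = -21.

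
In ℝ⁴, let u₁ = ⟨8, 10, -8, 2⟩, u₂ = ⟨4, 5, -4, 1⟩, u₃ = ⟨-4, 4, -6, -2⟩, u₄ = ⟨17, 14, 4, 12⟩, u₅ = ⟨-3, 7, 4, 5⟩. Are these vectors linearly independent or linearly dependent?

There are 5 vectors in a 4-dimensional space, so they cannot be linearly independent.

linearly dependent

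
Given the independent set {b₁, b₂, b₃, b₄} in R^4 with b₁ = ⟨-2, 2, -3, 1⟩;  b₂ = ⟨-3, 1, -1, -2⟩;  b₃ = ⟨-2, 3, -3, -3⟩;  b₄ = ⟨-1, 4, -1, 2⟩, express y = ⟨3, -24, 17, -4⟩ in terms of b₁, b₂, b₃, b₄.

y = -2b₁ + 4b₂ - 4b₃ - 3b₄

Set up the augmented matrix [b₁ | b₂ | b₃ | b₄ | y] and row-reduce.
Back-substitution yields (a₁, …, a₄) = (-2, 4, -4, -3).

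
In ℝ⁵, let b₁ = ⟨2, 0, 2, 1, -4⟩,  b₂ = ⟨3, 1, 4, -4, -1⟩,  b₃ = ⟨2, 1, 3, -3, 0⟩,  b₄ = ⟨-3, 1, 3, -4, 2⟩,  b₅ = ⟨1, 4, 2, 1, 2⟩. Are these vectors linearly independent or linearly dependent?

Row-reduce the matrix whose columns are b₁, b₂, b₃, b₄, b₅.
The reduction yields 5 nonzero rows, so the rank is 5.
Since rank = 5 (the number of vectors), the set is linearly independent.

linearly independent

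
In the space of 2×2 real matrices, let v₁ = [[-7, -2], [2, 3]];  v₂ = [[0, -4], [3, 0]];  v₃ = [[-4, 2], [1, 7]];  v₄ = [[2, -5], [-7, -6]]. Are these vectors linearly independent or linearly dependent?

linearly independent

Write each element as a coordinate vector in ℝ⁴ using {E₁₁, E₁₂, E₂₁, E₂₂}.
Place the vectors as rows of a 4×4 matrix and reduce to echelon form.
The reduction yields 4 nonzero rows, so the rank is 4.
Since rank = 4 (the number of vectors), the set is linearly independent.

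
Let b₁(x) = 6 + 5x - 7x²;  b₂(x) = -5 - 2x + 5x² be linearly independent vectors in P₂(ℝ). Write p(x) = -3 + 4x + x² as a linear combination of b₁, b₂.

p = 2b₁ + 3b₂

Work in coordinates with respect to the standard basis {1, x, x²}.
Since b₁, b₂ are independent, the coefficients expressing p are uniquely determined by a linear system.
Back-substitution yields (α₁, α₂) = (2, 3).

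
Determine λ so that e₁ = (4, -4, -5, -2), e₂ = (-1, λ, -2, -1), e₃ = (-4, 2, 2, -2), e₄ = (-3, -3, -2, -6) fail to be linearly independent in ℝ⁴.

Place the vectors as rows of a 4×4 matrix; dependence ⇔ determinant zero.
The determinant works out to -2*λ - 76.
Setting this to zero gives λ = -38.

λ = -38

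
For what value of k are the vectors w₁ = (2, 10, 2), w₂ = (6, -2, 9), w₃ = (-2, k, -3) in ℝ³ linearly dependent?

Dependence holds iff the 3×3 matrix [w₁ w₂ w₃] is singular.
Expanding, det = 4 - 6*k.
Setting this to zero gives k = 2/3.

k = 2/3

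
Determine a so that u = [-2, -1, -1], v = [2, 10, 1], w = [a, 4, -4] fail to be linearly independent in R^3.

a = -8

Dependence holds iff the 3×3 matrix [u v w] is singular.
Cofactor expansion gives det = 9*a + 72.
This vanishes exactly when a = -8.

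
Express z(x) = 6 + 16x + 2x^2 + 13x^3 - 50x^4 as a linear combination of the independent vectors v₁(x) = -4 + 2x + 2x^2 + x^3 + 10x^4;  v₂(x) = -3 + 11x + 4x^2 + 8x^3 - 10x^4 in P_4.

z = -3v₁ + 2v₂

Take coordinate vectors relative to {1, x, …, x^4}.
Write z = c₁v₁ + c₂v₂ and equate components.
Back-substitution yields (c₁, c₂) = (-3, 2).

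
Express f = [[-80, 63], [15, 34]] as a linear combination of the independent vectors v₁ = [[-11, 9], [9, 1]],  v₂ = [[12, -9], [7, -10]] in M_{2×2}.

f = 4v₁ - 3v₂

Take coordinate vectors relative to {E₁₁, E₁₂, E₂₁, E₂₂}.
Write f = α₁v₁ + α₂v₂ and equate components.
Back-substitution yields (α₁, α₂) = (4, -3).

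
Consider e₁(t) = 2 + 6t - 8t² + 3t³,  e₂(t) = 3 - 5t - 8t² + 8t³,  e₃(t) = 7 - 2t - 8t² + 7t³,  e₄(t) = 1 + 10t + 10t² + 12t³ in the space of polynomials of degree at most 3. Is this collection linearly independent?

linearly independent

Take coordinates with respect to the standard basis {1, t, …, t³}.
Form the 4×4 matrix with these as columns; its determinant is -8750.
A nonzero determinant means the columns are linearly independent.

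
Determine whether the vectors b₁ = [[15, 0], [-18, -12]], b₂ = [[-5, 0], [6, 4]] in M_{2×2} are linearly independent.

Write each element as a coordinate vector in ℝ⁴ using {E₁₁, E₁₂, E₂₁, E₂₂}.
Place the vectors as rows of a 2×4 matrix and reduce to echelon form.
The reduction yields 1 nonzero row, so the rank is 1.
Since rank 1 < 2, the set is linearly dependent.

linearly dependent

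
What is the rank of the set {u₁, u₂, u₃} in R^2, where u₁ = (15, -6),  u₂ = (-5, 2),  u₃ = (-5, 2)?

1

Form the matrix with u₁, u₂, u₃ as columns and reduce.
Reduction leaves 1 leading entry, giving rank 1.
(With 3 elements in a 2-dimensional space the rank is at most 2.)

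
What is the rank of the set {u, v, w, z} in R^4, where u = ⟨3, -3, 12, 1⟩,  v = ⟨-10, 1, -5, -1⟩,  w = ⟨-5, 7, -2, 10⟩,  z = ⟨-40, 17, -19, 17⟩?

rank 3

Put the 4×4 matrix [u|v|w|z] into echelon form.
Reduction leaves 3 leading entries, giving rank 3.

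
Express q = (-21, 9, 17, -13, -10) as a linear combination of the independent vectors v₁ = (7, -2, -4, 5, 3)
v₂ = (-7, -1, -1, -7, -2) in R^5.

q = -4v₁ - v₂

Since v₁, v₂ are independent, the coefficients expressing q are uniquely determined by a linear system.
Back-substitution yields (c₁, c₂) = (-4, -1).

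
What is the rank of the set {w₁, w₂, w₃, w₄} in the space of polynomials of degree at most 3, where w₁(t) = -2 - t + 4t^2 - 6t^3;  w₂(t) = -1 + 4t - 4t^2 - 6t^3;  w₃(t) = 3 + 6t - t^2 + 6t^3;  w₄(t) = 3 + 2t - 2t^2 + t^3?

Represent each element by its coordinate vector in ℝ⁴.
Row-reduce the 4×4 matrix with these as rows.
Reduction leaves 4 leading entries, giving rank 4.

4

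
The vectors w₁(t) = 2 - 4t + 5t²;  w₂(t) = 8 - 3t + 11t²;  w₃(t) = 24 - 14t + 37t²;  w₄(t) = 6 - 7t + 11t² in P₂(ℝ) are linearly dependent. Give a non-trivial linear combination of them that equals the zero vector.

Pass to coordinate vectors relative to the basis {1, t, t²}.
Row-reduce the matrix with w₁, w₂, w₃, w₄ as columns; the null space gives the coefficients.
The free variable yields coefficients (3, 3, -1, -1) (any nonzero multiple also works).

3w₁ + 3w₂ - w₃ - w₄ = 0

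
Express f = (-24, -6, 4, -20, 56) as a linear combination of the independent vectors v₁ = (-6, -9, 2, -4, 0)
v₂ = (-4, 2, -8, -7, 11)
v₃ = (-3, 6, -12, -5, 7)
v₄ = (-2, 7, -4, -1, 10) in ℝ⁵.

Solve the system with v₁, v₂, v₃, v₄ as columns and f as the right-hand side.
The system has the unique solution (c₁, …, c₄) = (2, 4, -4, 4).

f = 2v₁ + 4v₂ - 4v₃ + 4v₄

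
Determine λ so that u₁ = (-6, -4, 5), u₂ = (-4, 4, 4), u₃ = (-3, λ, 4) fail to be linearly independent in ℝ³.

The vectors are dependent exactly when the determinant of the matrix with rows u₁, u₂, u₃ vanishes.
Cofactor expansion gives det = 4*λ - 52.
This vanishes exactly when λ = 13.

λ = 13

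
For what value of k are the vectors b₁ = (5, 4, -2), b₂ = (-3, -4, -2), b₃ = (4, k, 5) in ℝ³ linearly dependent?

k = 13/2

The set is linearly dependent precisely when det[b₁; b₂; b₃] = 0.
The determinant works out to 16*k - 104.
This vanishes exactly when k = 13/2.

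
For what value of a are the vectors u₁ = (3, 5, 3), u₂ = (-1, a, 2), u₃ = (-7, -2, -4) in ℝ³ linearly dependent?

The vectors are dependent exactly when the determinant of the matrix with rows u₁, u₂, u₃ vanishes.
The determinant works out to 9*a - 72.
Solving 9*a - 72 = 0 yields a = 8.

a = 8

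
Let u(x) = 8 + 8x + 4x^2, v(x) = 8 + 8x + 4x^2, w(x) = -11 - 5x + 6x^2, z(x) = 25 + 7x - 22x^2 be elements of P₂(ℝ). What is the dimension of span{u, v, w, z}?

Use coordinates relative to {1, x, x^2}.
Row-reduce the 4×3 matrix with these as rows.
Exactly 2 pivots survive; hence the rank is 2.
(With 4 elements in a 3-dimensional space the rank is at most 3.)

dim = 2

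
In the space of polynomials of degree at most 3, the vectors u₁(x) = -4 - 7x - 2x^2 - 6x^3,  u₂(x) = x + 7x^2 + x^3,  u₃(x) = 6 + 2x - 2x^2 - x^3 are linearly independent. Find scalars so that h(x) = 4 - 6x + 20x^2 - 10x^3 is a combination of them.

Identify each element with its coordinate vector in ℝ⁴ via {1, x, …, x^3}.
Set up the augmented matrix [u₁ | u₂ | u₃ | h] and row-reduce.
The system has the unique solution (α₁, α₂, α₃) = (2, 4, 2).

h = 2u₁ + 4u₂ + 2u₃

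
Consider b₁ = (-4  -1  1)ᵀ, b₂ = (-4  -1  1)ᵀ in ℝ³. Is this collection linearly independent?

Place the vectors as rows of a 2×3 matrix and reduce to echelon form.
The reduction yields 1 nonzero row, so the rank is 1.
Since rank 1 < 2, the set is linearly dependent.

linearly dependent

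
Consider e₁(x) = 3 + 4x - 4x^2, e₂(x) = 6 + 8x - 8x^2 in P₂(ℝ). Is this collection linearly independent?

Write each element as a coordinate vector in ℝ³ using {1, x, x^2}.
Row-reduce the matrix whose columns are e₁, e₂.
The reduction yields 1 nonzero row, so the rank is 1.
Since rank 1 < 2, the set is linearly dependent.
Indeed 2e₁ - e₂ = 0.

linearly dependent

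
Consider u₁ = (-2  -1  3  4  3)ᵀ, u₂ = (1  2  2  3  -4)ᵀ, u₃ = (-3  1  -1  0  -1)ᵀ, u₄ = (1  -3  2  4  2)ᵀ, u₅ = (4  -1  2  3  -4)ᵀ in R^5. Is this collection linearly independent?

Form the 5×5 matrix with these as columns; its determinant is -216.
A nonzero determinant means the columns are linearly independent.

linearly independent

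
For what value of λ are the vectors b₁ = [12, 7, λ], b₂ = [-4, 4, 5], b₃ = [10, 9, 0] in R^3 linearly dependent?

λ = -5/2

Place the vectors as rows of a 3×3 matrix; dependence ⇔ determinant zero.
The determinant works out to -76*λ - 190.
This vanishes exactly when λ = -5/2.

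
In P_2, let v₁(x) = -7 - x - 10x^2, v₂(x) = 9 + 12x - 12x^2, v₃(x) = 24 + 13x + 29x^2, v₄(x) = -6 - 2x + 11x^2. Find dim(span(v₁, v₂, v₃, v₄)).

3

Represent each element by its coordinate vector in ℝ³.
Apply Gaussian elimination to the matrix whose rows are v₁, v₂, v₃, v₄.
There are 3 pivot columns, so rank = 3.
(With 4 elements in a 3-dimensional space the rank is at most 3.)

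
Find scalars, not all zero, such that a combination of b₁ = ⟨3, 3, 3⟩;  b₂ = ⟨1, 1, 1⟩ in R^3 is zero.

b₁ - 3b₂ = 0

Write the vectors as columns of a matrix and find a nonzero vector in its null space.
A generator of the null space is (1, -3).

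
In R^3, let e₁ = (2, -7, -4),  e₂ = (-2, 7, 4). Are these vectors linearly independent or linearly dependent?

Row-reduce the matrix whose columns are e₁, e₂.
The reduction yields 1 nonzero row, so the rank is 1.
Since rank 1 < 2, the set is linearly dependent.

linearly dependent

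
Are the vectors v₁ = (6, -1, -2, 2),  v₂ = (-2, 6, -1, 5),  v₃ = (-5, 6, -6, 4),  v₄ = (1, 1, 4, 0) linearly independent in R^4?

linearly independent

Place the vectors as rows of a 4×4 matrix and reduce to echelon form.
The reduction yields 4 nonzero rows, so the rank is 4.
Since rank = 4 (the number of vectors), the set is linearly independent.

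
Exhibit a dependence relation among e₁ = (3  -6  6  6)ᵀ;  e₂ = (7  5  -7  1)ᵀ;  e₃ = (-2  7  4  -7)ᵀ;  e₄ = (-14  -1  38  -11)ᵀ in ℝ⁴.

Write the vectors as columns of a matrix and find a nonzero vector in its null space.
One solution (up to scaling) is (2, -2, 3, -1).

2e₁ - 2e₂ + 3e₃ - e₄ = 0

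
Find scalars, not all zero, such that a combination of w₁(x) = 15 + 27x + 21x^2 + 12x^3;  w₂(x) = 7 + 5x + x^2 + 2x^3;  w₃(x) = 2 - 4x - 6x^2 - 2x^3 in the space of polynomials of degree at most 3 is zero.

w₁ - 3w₂ + 3w₃ = 0

Pass to coordinate vectors relative to the basis {1, x, …, x^3}.
Row-reduce the matrix with w₁, w₂, w₃ as columns; the null space gives the coefficients.
A generator of the null space is (1, -3, 3).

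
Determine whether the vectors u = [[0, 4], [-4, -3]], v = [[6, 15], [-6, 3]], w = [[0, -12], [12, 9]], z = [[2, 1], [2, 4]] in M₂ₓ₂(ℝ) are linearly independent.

linearly dependent

Take coordinates with respect to the standard basis {E₁₁, E₁₂, E₂₁, E₂₂}.
One vector is a scalar multiple of another, so the set is dependent.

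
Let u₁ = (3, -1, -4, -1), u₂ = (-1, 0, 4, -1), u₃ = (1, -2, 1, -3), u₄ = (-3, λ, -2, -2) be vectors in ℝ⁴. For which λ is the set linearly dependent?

λ = -15/4

Dependence holds iff the 4×4 matrix [u₁ u₂ u₃ u₄] is singular.
Cofactor expansion gives det = -12*λ - 45.
Setting this to zero gives λ = -15/4.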